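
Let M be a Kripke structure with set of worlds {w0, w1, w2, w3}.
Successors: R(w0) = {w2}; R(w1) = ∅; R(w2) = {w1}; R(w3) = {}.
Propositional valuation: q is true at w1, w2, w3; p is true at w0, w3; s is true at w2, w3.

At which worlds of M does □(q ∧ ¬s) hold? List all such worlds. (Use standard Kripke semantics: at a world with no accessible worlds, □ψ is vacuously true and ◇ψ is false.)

w1, w2, w3

Let φ = □(q ∧ ¬s). Evaluate φ at each world:
  w0 (successors {w2}): φ is false.
  w1 (successors ∅): φ is true.
  w2 (successors {w1}): φ is true.
  w3 (successors ∅): φ is true.
For instance, at w2:
  At w2: □(q ∧ ¬s) requires q ∧ ¬s at every successor {w1}.
    At w1: q ∧ ¬s is true.
  So □(q ∧ ¬s) is true at w2.
Satisfying worlds: {w1, w2, w3}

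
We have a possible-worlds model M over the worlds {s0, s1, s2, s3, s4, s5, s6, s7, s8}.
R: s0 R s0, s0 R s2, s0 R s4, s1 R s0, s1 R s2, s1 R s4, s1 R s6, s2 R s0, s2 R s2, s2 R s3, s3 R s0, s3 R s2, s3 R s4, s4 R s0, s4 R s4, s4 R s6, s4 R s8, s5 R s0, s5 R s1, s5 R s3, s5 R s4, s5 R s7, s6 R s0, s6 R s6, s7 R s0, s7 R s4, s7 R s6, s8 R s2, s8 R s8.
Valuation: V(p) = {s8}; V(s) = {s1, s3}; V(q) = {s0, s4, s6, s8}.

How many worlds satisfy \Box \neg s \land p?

Recall that \Box ψ holds at a world iff ψ holds at every accessible world, and \Diamond ψ holds iff ψ holds at some accessible world.
Let φ = \Box \neg s \land p. Evaluate φ at each world:
  s0 (successors {s0, s2, s4}): φ is false.
  s1 (successors {s0, s2, s4, s6}): φ is false.
  s2 (successors {s0, s2, s3}): φ is false.
  s3 (successors {s0, s2, s4}): φ is false.
  s4 (successors {s0, s4, s6, s8}): φ is false.
  s5 (successors {s0, s1, s3, s4, s7}): φ is false.
  s6 (successors {s0, s6}): φ is false.
  s7 (successors {s0, s4, s6}): φ is false.
  s8 (successors {s2, s8}): φ is true.
For instance, at s0:
  At s0: \Box \neg s is true, p is false, so \Box \neg s \land p is false.
    At s0: \Box \neg s requires \neg s at every successor {s0, s2, s4}.
      At s0: \neg s is true.
      At s2: \neg s is true.
      At s4: \neg s is true.
    So \Box \neg s is true at s0.
Satisfying worlds: {s8}

1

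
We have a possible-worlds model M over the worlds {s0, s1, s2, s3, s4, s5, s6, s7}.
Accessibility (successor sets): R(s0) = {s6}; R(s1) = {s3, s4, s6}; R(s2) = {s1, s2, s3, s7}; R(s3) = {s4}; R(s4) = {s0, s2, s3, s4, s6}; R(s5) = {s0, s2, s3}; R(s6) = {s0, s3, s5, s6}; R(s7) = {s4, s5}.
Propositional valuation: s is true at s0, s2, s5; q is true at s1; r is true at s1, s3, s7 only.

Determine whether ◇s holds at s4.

Yes

Recall that ◇ψ holds at a world iff ψ holds at some accessible world.
At s4: ◇s requires s at some successor in {s0, s2, s3, s4, s6}.
  s holds at s0, so ◇s is true at s4.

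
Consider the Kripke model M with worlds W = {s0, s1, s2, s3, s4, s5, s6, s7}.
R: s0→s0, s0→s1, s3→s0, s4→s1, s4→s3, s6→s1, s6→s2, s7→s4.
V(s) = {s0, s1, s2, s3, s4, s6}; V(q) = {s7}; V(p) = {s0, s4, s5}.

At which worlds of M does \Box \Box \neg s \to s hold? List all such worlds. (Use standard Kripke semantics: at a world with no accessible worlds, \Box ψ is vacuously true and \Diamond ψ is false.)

Recall that \Box ψ holds at a world iff ψ holds at every accessible world, and \Diamond ψ holds iff ψ holds at some accessible world.
Let φ = \Box \Box \neg s \to s. Evaluate φ at each world:
  s0 (successors {s0, s1}): φ is true.
  s1 (successors ∅): φ is true.
  s2 (successors ∅): φ is true.
  s3 (successors {s0}): φ is true.
  s4 (successors {s1, s3}): φ is true.
  s5 (successors ∅): φ is false.
  s6 (successors {s1, s2}): φ is true.
  s7 (successors {s4}): φ is true.
For instance, at s3:
  At s3: \Box \Box \neg s is false, s is true, so \Box \Box \neg s \to s is true.
    At s3: \Box \Box \neg s requires \Box \neg s at every successor {s0}.
      \Box \neg s fails at s0, so \Box \Box \neg s is false at s3.
Satisfying worlds: {s0, s1, s2, s3, s4, s6, s7}

s0, s1, s2, s3, s4, s6, s7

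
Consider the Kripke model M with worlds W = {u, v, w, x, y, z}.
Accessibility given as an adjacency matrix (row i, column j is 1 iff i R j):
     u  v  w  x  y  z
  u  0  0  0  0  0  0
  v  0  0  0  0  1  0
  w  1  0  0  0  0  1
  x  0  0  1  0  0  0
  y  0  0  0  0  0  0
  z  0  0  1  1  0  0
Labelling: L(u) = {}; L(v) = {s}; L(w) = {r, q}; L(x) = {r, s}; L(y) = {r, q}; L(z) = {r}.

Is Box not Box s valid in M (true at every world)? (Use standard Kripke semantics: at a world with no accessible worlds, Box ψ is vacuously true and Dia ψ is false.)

Let φ = Box not Box s. Evaluate φ at each world:
  u (successors ∅): φ is true.
  v (successors {y}): φ is false.
  w (successors {u, z}): φ is false.
  x (successors {w}): φ is true.
  y (successors ∅): φ is true.
  z (successors {w, x}): φ is true.
Detail at v (counterexample):
  At v: Box not Box s requires not Box s at every successor {y}.
    not Box s fails at y, so Box not Box s is false at v.
      At y: Box s is true, so not Box s is false.

No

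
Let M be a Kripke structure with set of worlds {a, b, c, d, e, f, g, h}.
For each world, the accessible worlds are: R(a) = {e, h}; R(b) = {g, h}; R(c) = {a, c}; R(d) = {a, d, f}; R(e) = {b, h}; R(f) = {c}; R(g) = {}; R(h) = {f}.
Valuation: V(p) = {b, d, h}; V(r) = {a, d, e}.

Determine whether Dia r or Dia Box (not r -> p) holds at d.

Yes

At d: Dia r is true, Dia Box (not r -> p) is true, so Dia r or Dia Box (not r -> p) is true.
  At d: Dia r requires r at some successor in {a, d, f}.
    r holds at a, so Dia r is true at d.
  At d: Dia Box (not r -> p) requires Box (not r -> p) at some successor in {a, d, f}.
    Box (not r -> p) holds at a, so Dia Box (not r -> p) is true at d.
      At a: Box (not r -> p) requires not r -> p at every successor {e, h}.
        At e: not r -> p is true.
        At h: not r -> p is true.
      So Box (not r -> p) is true at a.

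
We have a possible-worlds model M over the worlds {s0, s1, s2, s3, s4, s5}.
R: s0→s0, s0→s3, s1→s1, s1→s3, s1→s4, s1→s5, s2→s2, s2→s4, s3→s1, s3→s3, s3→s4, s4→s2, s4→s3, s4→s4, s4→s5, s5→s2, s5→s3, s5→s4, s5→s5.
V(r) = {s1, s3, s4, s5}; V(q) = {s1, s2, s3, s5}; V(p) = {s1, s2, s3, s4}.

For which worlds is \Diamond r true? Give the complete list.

s0, s1, s2, s3, s4, s5

Let φ = \Diamond r. Evaluate φ at each world:
  s0 (successors {s0, s3}): φ is true.
  s1 (successors {s1, s3, s4, s5}): φ is true.
  s2 (successors {s2, s4}): φ is true.
  s3 (successors {s1, s3, s4}): φ is true.
  s4 (successors {s2, s3, s4, s5}): φ is true.
  s5 (successors {s2, s3, s4, s5}): φ is true.
For instance, at s0:
  At s0: \Diamond r requires r at some successor in {s0, s3}.
    r holds at s3, so \Diamond r is true at s0.
Satisfying worlds: {s0, s1, s2, s3, s4, s5}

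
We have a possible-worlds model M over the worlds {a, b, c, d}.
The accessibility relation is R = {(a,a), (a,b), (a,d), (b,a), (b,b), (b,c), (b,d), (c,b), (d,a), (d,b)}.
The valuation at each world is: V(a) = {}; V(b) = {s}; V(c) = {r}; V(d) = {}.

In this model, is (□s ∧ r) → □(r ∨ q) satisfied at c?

No

At c: □s ∧ r is true, □(r ∨ q) is false, so (□s ∧ r) → □(r ∨ q) is false.
  At c: □s is true, r is true, so □s ∧ r is true.
    At c: □s requires s at every successor {b}.
      At b: s is true.
    So □s is true at c.
  At c: □(r ∨ q) requires r ∨ q at every successor {b}.
    r ∨ q fails at b, so □(r ∨ q) is false at c.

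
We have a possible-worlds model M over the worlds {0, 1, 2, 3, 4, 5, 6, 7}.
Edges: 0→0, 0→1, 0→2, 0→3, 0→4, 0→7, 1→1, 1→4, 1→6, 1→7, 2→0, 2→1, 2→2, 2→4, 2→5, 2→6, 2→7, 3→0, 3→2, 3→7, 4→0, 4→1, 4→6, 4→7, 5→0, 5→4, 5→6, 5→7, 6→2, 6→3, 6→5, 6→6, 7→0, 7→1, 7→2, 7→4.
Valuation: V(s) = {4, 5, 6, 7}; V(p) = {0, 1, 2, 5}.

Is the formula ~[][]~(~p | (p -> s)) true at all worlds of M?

Let φ = ~[][]~(~p | (p -> s)). Evaluate φ at each world:
  0 (successors {0, 1, 2, 3, 4, 7}): φ is true.
  1 (successors {1, 4, 6, 7}): φ is true.
  2 (successors {0, 1, 2, 4, 5, 6, 7}): φ is true.
  3 (successors {0, 2, 7}): φ is true.
  4 (successors {0, 1, 6, 7}): φ is true.
  5 (successors {0, 4, 6, 7}): φ is true.
  6 (successors {2, 3, 5, 6}): φ is true.
  7 (successors {0, 1, 2, 4}): φ is true.
For instance, at 6:
  At 6: [][]~(~p | (p -> s)) is false, so ~[][]~(~p | (p -> s)) is true.
    At 6: [][]~(~p | (p -> s)) requires []~(~p | (p -> s)) at every successor {2, 3, 5, 6}.
      []~(~p | (p -> s)) fails at 2, so [][]~(~p | (p -> s)) is false at 6.

Yes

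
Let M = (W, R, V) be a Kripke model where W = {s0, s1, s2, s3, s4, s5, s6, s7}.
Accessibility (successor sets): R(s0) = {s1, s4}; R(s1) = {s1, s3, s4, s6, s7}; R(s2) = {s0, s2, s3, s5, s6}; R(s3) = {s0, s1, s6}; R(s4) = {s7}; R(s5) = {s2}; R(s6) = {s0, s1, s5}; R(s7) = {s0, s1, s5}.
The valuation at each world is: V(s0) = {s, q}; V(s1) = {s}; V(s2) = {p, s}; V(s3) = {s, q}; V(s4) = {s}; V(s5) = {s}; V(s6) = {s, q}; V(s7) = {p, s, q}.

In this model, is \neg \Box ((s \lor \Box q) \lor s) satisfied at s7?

Recall that \Box ψ holds at a world iff ψ holds at every accessible world, and \Diamond ψ holds iff ψ holds at some accessible world.
At s7: \Box ((s \lor \Box q) \lor s) is true, so \neg \Box ((s \lor \Box q) \lor s) is false.
  At s7: \Box ((s \lor \Box q) \lor s) requires (s \lor \Box q) \lor s at every successor {s0, s1, s5}.
      At s0: s \lor \Box q is true, s is true, so (s \lor \Box q) \lor s is true.
      At s1: s \lor \Box q is true, s is true, so (s \lor \Box q) \lor s is true.
      At s5: s \lor \Box q is true, s is true, so (s \lor \Box q) \lor s is true.
  So \Box ((s \lor \Box q) \lor s) is true at s7.

No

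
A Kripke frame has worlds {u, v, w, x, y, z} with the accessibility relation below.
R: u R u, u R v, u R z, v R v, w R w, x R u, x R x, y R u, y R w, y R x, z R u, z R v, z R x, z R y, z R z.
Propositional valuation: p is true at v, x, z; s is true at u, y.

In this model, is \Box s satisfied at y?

Recall that \Box ψ holds at a world iff ψ holds at every accessible world, and \Diamond ψ holds iff ψ holds at some accessible world.
At y: \Box s requires s at every successor {u, w, x}.
  s fails at w, so \Box s is false at y.

No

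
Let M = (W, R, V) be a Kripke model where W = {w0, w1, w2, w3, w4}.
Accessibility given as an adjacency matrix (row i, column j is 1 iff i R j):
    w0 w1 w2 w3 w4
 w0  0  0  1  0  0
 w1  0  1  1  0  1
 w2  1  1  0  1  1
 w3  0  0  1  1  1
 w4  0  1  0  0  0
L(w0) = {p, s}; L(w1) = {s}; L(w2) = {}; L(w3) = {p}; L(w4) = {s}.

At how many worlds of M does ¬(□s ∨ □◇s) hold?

1

Let φ = ¬(□s ∨ □◇s). Evaluate φ at each world:
  w0 (successors {w2}): φ is false.
  w1 (successors {w1, w2, w4}): φ is false.
  w2 (successors {w0, w1, w3, w4}): φ is true.
  w3 (successors {w2, w3, w4}): φ is false.
  w4 (successors {w1}): φ is false.
For instance, at w1:
  At w1: □s ∨ □◇s is true, so ¬(□s ∨ □◇s) is false.
    At w1: □s is false, □◇s is true, so □s ∨ □◇s is true.
      At w1: □s requires s at every successor {w1, w2, w4}.
        s fails at w2, so □s is false at w1.
      At w1: □◇s requires ◇s at every successor {w1, w2, w4}.
        At w1: ◇s is true.
        At w2: ◇s is true.
        At w4: ◇s is true.
      So □◇s is true at w1.
Satisfying worlds: {w2}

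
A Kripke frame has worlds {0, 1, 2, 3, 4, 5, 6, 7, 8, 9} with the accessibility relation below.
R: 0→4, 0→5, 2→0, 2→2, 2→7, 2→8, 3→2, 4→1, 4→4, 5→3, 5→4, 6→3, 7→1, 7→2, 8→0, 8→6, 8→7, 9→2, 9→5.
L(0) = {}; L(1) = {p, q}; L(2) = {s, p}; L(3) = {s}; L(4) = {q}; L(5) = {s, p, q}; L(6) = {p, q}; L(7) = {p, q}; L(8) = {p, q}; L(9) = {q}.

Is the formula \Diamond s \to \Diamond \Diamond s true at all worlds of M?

Yes

Let φ = \Diamond s \to \Diamond \Diamond s. Evaluate φ at each world:
  0 (successors {4, 5}): φ is true.
  1 (successors ∅): φ is true.
  2 (successors {0, 2, 7, 8}): φ is true.
  3 (successors {2}): φ is true.
  4 (successors {1, 4}): φ is true.
  5 (successors {3, 4}): φ is true.
  6 (successors {3}): φ is true.
  7 (successors {1, 2}): φ is true.
  8 (successors {0, 6, 7}): φ is true.
  9 (successors {2, 5}): φ is true.
For instance, at 2:
  At 2: \Diamond s is true, \Diamond \Diamond s is true, so \Diamond s \to \Diamond \Diamond s is true.
    At 2: \Diamond s requires s at some successor in {0, 2, 7, 8}.
      s holds at 2, so \Diamond s is true at 2.
    At 2: \Diamond \Diamond s requires \Diamond s at some successor in {0, 2, 7, 8}.
      \Diamond s holds at 0, so \Diamond \Diamond s is true at 2.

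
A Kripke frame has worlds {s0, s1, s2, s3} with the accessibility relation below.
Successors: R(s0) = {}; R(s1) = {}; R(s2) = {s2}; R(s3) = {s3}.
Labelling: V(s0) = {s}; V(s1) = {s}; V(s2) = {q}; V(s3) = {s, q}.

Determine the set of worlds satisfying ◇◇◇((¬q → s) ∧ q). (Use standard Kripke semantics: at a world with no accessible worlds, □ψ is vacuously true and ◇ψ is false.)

s2, s3

Let φ = ◇◇◇((¬q → s) ∧ q). Evaluate φ at each world:
  s0 (successors ∅): φ is false.
  s1 (successors ∅): φ is false.
  s2 (successors {s2}): φ is true.
  s3 (successors {s3}): φ is true.
For instance, at s2:
  At s2: ◇◇◇((¬q → s) ∧ q) requires ◇◇((¬q → s) ∧ q) at some successor in {s2}.
    ◇◇((¬q → s) ∧ q) holds at s2, so ◇◇◇((¬q → s) ∧ q) is true at s2.
      At s2: ◇◇((¬q → s) ∧ q) requires ◇((¬q → s) ∧ q) at some successor in {s2}.
        ◇((¬q → s) ∧ q) holds at s2, so ◇◇((¬q → s) ∧ q) is true at s2.
Satisfying worlds: {s2, s3}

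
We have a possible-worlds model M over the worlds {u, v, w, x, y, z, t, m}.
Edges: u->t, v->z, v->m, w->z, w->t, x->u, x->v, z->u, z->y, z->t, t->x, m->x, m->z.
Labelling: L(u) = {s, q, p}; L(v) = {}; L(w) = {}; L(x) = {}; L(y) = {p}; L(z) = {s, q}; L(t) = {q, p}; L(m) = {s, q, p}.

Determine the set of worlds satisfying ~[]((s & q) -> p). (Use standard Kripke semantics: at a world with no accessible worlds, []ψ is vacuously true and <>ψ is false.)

v, w, m

Let φ = ~[]((s & q) -> p). Evaluate φ at each world:
  u (successors {t}): φ is false.
  v (successors {z, m}): φ is true.
  w (successors {z, t}): φ is true.
  x (successors {u, v}): φ is false.
  y (successors ∅): φ is false.
  z (successors {u, y, t}): φ is false.
  t (successors {x}): φ is false.
  m (successors {x, z}): φ is true.
For instance, at t:
  At t: []((s & q) -> p) is true, so ~[]((s & q) -> p) is false.
    At t: []((s & q) -> p) requires (s & q) -> p at every successor {x}.
      At x: (s & q) -> p is true.
    So []((s & q) -> p) is true at t.
Satisfying worlds: {v, w, m}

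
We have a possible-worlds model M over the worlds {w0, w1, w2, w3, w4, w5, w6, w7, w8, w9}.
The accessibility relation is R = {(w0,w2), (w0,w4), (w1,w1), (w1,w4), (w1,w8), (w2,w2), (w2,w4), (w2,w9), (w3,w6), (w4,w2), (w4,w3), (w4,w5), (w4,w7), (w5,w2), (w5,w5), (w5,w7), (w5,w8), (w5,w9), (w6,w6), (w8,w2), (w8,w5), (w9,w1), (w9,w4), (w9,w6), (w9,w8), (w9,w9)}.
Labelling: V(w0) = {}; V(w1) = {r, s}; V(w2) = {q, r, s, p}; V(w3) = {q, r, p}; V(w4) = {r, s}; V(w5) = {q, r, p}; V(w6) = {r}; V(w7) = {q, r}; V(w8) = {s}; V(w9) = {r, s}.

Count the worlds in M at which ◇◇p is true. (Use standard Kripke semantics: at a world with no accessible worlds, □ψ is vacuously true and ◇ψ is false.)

Let φ = ◇◇p. Evaluate φ at each world:
  w0 (successors {w2, w4}): φ is true.
  w1 (successors {w1, w4, w8}): φ is true.
  w2 (successors {w2, w4, w9}): φ is true.
  w3 (successors {w6}): φ is false.
  w4 (successors {w2, w3, w5, w7}): φ is true.
  w5 (successors {w2, w5, w7, w8, w9}): φ is true.
  w6 (successors {w6}): φ is false.
  w7 (successors ∅): φ is false.
  w8 (successors {w2, w5}): φ is true.
  w9 (successors {w1, w4, w6, w8, w9}): φ is true.
For instance, at w6:
  At w6: ◇◇p requires ◇p at some successor in {w6}.
    At w6: ◇p is false.
  So ◇◇p is false at w6.
Satisfying worlds: {w0, w1, w2, w4, w5, w8, w9}

7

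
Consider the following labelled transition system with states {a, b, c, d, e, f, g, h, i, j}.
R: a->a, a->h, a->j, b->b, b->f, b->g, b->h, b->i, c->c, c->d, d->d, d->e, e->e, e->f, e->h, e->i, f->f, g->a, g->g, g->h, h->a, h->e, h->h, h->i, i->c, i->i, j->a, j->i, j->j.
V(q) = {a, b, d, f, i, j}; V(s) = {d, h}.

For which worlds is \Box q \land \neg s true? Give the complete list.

Let φ = \Box q \land \neg s. Evaluate φ at each world:
  a (successors {a, h, j}): φ is false.
  b (successors {b, f, g, h, i}): φ is false.
  c (successors {c, d}): φ is false.
  d (successors {d, e}): φ is false.
  e (successors {e, f, h, i}): φ is false.
  f (successors {f}): φ is true.
  g (successors {a, g, h}): φ is false.
  h (successors {a, e, h, i}): φ is false.
  i (successors {c, i}): φ is false.
  j (successors {a, i, j}): φ is true.
For instance, at a:
  At a: \Box q is false, \neg s is true, so \Box q \land \neg s is false.
    At a: \Box q requires q at every successor {a, h, j}.
      q fails at h, so \Box q is false at a.
Satisfying worlds: {f, j}

f, j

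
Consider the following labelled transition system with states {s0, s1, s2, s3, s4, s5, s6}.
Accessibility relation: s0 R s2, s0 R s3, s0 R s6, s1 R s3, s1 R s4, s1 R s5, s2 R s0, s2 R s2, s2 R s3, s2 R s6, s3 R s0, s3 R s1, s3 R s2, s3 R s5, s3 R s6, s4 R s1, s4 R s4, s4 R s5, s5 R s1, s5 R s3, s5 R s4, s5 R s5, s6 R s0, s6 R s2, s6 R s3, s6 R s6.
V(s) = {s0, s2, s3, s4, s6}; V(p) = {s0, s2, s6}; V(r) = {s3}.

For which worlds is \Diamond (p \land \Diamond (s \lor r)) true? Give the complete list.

Let φ = \Diamond (p \land \Diamond (s \lor r)). Evaluate φ at each world:
  s0 (successors {s2, s3, s6}): φ is true.
  s1 (successors {s3, s4, s5}): φ is false.
  s2 (successors {s0, s2, s3, s6}): φ is true.
  s3 (successors {s0, s1, s2, s5, s6}): φ is true.
  s4 (successors {s1, s4, s5}): φ is false.
  s5 (successors {s1, s3, s4, s5}): φ is false.
  s6 (successors {s0, s2, s3, s6}): φ is true.
For instance, at s0:
  At s0: \Diamond (p \land \Diamond (s \lor r)) requires p \land \Diamond (s \lor r) at some successor in {s2, s3, s6}.
    p \land \Diamond (s \lor r) holds at s2, so \Diamond (p \land \Diamond (s \lor r)) is true at s0.
      At s2: p is true, \Diamond (s \lor r) is true, so p \land \Diamond (s \lor r) is true.
Satisfying worlds: {s0, s2, s3, s6}

s0, s2, s3, s6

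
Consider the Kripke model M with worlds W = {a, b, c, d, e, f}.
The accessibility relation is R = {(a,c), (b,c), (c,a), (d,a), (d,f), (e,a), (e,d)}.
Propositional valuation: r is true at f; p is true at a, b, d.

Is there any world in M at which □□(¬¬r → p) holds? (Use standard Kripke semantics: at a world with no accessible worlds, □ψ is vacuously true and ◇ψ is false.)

Yes

Recall that □ψ holds at a world iff ψ holds at every accessible world, and ◇ψ holds iff ψ holds at some accessible world.
Let φ = □□(¬¬r → p). Evaluate φ at each world:
  a (successors {c}): φ is true.
  b (successors {c}): φ is true.
  c (successors {a}): φ is true.
  d (successors {a, f}): φ is true.
  e (successors {a, d}): φ is false.
  f (successors ∅): φ is true.
Detail at a (witness):
  At a: □□(¬¬r → p) requires □(¬¬r → p) at every successor {c}.
      At c: □(¬¬r → p) requires ¬¬r → p at every successor {a}.
        At a: ¬¬r → p is true.
      So □(¬¬r → p) is true at c.
  So □□(¬¬r → p) is true at a.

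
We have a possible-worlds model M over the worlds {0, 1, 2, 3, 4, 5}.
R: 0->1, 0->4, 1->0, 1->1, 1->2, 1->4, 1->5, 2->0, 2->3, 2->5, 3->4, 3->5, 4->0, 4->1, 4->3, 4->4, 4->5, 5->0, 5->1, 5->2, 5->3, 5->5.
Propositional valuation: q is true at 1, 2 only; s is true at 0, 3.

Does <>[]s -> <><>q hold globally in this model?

Let φ = <>[]s -> <><>q. Evaluate φ at each world:
  0 (successors {1, 4}): φ is true.
  1 (successors {0, 1, 2, 4, 5}): φ is true.
  2 (successors {0, 3, 5}): φ is true.
  3 (successors {4, 5}): φ is true.
  4 (successors {0, 1, 3, 4, 5}): φ is true.
  5 (successors {0, 1, 2, 3, 5}): φ is true.
For instance, at 4:
  At 4: <>[]s is false, <><>q is true, so <>[]s -> <><>q is true.
    At 4: <>[]s requires []s at some successor in {0, 1, 3, 4, 5}.
      At 0: []s is false.
      At 1: []s is false.
      At 3: []s is false.
      At 4: []s is false.
      At 5: []s is false.
    So <>[]s is false at 4.
    At 4: <><>q requires <>q at some successor in {0, 1, 3, 4, 5}.
      <>q holds at 0, so <><>q is true at 4.

Yes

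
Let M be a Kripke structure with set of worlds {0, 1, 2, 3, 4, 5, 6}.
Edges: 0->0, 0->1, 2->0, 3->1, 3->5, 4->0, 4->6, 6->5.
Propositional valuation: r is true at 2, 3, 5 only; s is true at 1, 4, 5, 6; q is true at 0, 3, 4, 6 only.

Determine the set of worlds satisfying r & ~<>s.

Recall that <>ψ holds at a world iff ψ holds at some accessible world.
Let φ = r & ~<>s. Evaluate φ at each world:
  0 (successors {0, 1}): φ is false.
  1 (successors ∅): φ is false.
  2 (successors {0}): φ is true.
  3 (successors {1, 5}): φ is false.
  4 (successors {0, 6}): φ is false.
  5 (successors ∅): φ is true.
  6 (successors {5}): φ is false.
For instance, at 3:
  At 3: r is true, ~<>s is false, so r & ~<>s is false.
    At 3: <>s is true, so ~<>s is false.
      At 3: <>s requires s at some successor in {1, 5}.
        s holds at 1, so <>s is true at 3.
Satisfying worlds: {2, 5}

2, 5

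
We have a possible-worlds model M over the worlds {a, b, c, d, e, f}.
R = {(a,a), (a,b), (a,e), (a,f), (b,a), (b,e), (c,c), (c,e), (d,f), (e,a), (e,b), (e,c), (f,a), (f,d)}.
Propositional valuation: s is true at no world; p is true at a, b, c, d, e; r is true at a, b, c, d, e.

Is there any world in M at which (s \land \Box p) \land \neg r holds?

Let φ = (s \land \Box p) \land \neg r. Evaluate φ at each world:
  a (successors {a, b, e, f}): φ is false.
  b (successors {a, e}): φ is false.
  c (successors {c, e}): φ is false.
  d (successors {f}): φ is false.
  e (successors {a, b, c}): φ is false.
  f (successors {a, d}): φ is false.
For instance, at d:
  At d: s \land \Box p is false, \neg r is false, so (s \land \Box p) \land \neg r is false.
    At d: s is false, \Box p is false, so s \land \Box p is false.
      At d: \Box p requires p at every successor {f}.
        p fails at f, so \Box p is false at d.

No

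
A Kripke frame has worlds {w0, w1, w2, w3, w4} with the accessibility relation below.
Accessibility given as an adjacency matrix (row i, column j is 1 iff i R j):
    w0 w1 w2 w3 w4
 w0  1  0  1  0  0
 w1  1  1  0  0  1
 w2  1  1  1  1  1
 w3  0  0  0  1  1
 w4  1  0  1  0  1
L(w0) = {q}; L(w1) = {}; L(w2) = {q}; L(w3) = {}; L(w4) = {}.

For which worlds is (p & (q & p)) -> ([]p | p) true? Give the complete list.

w0, w1, w2, w3, w4

Let φ = (p & (q & p)) -> ([]p | p). Evaluate φ at each world:
  w0 (successors {w0, w2}): φ is true.
  w1 (successors {w0, w1, w4}): φ is true.
  w2 (successors {w0, w1, w2, w3, w4}): φ is true.
  w3 (successors {w3, w4}): φ is true.
  w4 (successors {w0, w2, w4}): φ is true.
For instance, at w0:
  At w0: p & (q & p) is false, []p | p is false, so (p & (q & p)) -> ([]p | p) is true.
    At w0: []p is false, p is false, so []p | p is false.
      At w0: []p requires p at every successor {w0, w2}.
        p fails at w0, so []p is false at w0.
Satisfying worlds: {w0, w1, w2, w3, w4}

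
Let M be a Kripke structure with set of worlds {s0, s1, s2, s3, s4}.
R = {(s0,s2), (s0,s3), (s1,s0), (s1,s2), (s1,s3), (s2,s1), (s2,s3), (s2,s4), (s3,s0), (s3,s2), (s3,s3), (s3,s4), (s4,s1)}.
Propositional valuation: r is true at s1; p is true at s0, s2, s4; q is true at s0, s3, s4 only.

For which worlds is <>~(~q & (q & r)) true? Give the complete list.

Let φ = <>~(~q & (q & r)). Evaluate φ at each world:
  s0 (successors {s2, s3}): φ is true.
  s1 (successors {s0, s2, s3}): φ is true.
  s2 (successors {s1, s3, s4}): φ is true.
  s3 (successors {s0, s2, s3, s4}): φ is true.
  s4 (successors {s1}): φ is true.
For instance, at s0:
  At s0: <>~(~q & (q & r)) requires ~(~q & (q & r)) at some successor in {s2, s3}.
    ~(~q & (q & r)) holds at s2, so <>~(~q & (q & r)) is true at s0.
Satisfying worlds: {s0, s1, s2, s3, s4}

s0, s1, s2, s3, s4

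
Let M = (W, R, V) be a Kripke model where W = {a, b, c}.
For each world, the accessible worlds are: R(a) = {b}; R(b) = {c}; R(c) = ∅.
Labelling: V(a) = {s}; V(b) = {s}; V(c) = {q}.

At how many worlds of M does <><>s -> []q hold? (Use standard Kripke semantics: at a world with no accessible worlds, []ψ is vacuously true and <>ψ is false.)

3

Let φ = <><>s -> []q. Evaluate φ at each world:
  a (successors {b}): φ is true.
  b (successors {c}): φ is true.
  c (successors ∅): φ is true.
For instance, at a:
  At a: <><>s is false, []q is false, so <><>s -> []q is true.
    At a: <><>s requires <>s at some successor in {b}.
      At b: <>s is false.
    So <><>s is false at a.
    At a: []q requires q at every successor {b}.
      q fails at b, so []q is false at a.
Satisfying worlds: {a, b, c}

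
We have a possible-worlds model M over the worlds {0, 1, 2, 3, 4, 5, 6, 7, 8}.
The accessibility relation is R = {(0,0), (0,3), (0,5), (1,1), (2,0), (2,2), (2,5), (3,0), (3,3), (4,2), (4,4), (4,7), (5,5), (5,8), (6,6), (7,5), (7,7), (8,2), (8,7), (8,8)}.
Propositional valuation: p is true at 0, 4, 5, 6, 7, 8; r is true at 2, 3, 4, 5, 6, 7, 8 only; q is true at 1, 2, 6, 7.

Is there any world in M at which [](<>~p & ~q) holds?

Yes

Let φ = [](<>~p & ~q). Evaluate φ at each world:
  0 (successors {0, 3, 5}): φ is false.
  1 (successors {1}): φ is false.
  2 (successors {0, 2, 5}): φ is false.
  3 (successors {0, 3}): φ is true.
  4 (successors {2, 4, 7}): φ is false.
  5 (successors {5, 8}): φ is false.
  6 (successors {6}): φ is false.
  7 (successors {5, 7}): φ is false.
  8 (successors {2, 7, 8}): φ is false.
Detail at 3 (witness):
  At 3: [](<>~p & ~q) requires <>~p & ~q at every successor {0, 3}.
      At 0: <>~p is true, ~q is true, so <>~p & ~q is true.
      At 3: <>~p is true, ~q is true, so <>~p & ~q is true.
  So [](<>~p & ~q) is true at 3.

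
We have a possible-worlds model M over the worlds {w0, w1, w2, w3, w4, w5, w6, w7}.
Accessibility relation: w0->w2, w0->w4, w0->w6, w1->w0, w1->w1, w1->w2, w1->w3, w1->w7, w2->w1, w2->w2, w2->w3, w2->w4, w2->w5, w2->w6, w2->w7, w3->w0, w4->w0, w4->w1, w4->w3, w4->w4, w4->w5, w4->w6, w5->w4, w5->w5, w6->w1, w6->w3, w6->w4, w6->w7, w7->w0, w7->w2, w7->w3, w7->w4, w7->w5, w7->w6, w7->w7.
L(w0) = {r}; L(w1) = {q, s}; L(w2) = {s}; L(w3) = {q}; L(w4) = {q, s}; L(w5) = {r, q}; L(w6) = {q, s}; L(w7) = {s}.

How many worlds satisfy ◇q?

Let φ = ◇q. Evaluate φ at each world:
  w0 (successors {w2, w4, w6}): φ is true.
  w1 (successors {w0, w1, w2, w3, w7}): φ is true.
  w2 (successors {w1, w2, w3, w4, w5, w6, w7}): φ is true.
  w3 (successors {w0}): φ is false.
  w4 (successors {w0, w1, w3, w4, w5, w6}): φ is true.
  w5 (successors {w4, w5}): φ is true.
  w6 (successors {w1, w3, w4, w7}): φ is true.
  w7 (successors {w0, w2, w3, w4, w5, w6, w7}): φ is true.
For instance, at w7:
  At w7: ◇q requires q at some successor in {w0, w2, w3, w4, w5, w6, w7}.
    q holds at w3, so ◇q is true at w7.
Satisfying worlds: {w0, w1, w2, w4, w5, w6, w7}

7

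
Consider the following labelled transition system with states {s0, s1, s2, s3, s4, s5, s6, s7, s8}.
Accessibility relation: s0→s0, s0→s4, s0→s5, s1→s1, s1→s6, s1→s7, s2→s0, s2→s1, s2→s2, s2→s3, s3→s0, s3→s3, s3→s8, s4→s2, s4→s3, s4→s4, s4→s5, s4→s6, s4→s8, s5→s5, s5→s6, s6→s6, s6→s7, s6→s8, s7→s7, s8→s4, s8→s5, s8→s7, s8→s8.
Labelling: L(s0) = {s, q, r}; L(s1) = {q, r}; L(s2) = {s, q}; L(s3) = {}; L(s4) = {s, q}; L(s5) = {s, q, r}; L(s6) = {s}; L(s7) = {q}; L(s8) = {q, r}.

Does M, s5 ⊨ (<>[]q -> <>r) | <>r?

At s5: <>[]q -> <>r is true, <>r is true, so (<>[]q -> <>r) | <>r is true.
  At s5: <>[]q is false, <>r is true, so <>[]q -> <>r is true.
    At s5: <>[]q requires []q at some successor in {s5, s6}.
      At s5: []q is false.
      At s6: []q is false.
    So <>[]q is false at s5.
    At s5: <>r requires r at some successor in {s5, s6}.
      r holds at s5, so <>r is true at s5.
  At s5: <>r requires r at some successor in {s5, s6}.
    r holds at s5, so <>r is true at s5.

Yes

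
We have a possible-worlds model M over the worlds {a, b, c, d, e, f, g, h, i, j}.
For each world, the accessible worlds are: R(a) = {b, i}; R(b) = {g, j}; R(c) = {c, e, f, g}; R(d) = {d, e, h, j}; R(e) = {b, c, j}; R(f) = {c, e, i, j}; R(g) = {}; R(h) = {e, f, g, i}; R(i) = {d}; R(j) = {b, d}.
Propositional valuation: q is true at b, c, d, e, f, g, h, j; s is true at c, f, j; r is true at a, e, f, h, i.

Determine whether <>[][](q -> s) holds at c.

At c: <>[][](q -> s) requires [][](q -> s) at some successor in {c, e, f, g}.
  [][](q -> s) holds at g, so <>[][](q -> s) is true at c.
    At g: no accessible worlds, so [][](q -> s) holds vacuously.

Yes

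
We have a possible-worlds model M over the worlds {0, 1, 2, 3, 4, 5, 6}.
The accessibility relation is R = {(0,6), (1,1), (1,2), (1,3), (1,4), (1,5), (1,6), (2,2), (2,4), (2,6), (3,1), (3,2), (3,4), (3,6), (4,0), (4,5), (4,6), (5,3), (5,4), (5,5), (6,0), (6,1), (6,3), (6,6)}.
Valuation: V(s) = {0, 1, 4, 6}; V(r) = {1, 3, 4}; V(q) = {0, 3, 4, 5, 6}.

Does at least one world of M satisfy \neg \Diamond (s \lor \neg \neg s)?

Let φ = \neg \Diamond (s \lor \neg \neg s). Evaluate φ at each world:
  0 (successors {6}): φ is false.
  1 (successors {1, 2, 3, 4, 5, 6}): φ is false.
  2 (successors {2, 4, 6}): φ is false.
  3 (successors {1, 2, 4, 6}): φ is false.
  4 (successors {0, 5, 6}): φ is false.
  5 (successors {3, 4, 5}): φ is false.
  6 (successors {0, 1, 3, 6}): φ is false.
For instance, at 5:
  At 5: \Diamond (s \lor \neg \neg s) is true, so \neg \Diamond (s \lor \neg \neg s) is false.
    At 5: \Diamond (s \lor \neg \neg s) requires s \lor \neg \neg s at some successor in {3, 4, 5}.
      s \lor \neg \neg s holds at 4, so \Diamond (s \lor \neg \neg s) is true at 5.

No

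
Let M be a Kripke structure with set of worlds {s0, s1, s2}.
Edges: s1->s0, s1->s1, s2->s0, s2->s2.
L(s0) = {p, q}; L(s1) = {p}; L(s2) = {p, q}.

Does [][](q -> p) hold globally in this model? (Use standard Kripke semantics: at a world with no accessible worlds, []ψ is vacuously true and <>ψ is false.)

Yes

Recall that []ψ holds at a world iff ψ holds at every accessible world, and <>ψ holds iff ψ holds at some accessible world.
Let φ = [][](q -> p). Evaluate φ at each world:
  s0 (successors ∅): φ is true.
  s1 (successors {s0, s1}): φ is true.
  s2 (successors {s0, s2}): φ is true.
For instance, at s1:
  At s1: [][](q -> p) requires [](q -> p) at every successor {s0, s1}.
      At s0: no accessible worlds, so [](q -> p) holds vacuously.
      At s1: [](q -> p) requires q -> p at every successor {s0, s1}.
        At s0: q -> p is true.
        At s1: q -> p is true.
      So [](q -> p) is true at s1.
  So [][](q -> p) is true at s1.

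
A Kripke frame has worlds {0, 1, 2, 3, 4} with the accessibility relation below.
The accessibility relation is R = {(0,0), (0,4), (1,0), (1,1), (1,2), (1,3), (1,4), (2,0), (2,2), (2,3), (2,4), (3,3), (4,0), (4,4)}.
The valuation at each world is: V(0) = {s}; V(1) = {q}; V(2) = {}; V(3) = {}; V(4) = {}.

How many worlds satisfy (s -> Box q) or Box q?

4

Let φ = (s -> Box q) or Box q. Evaluate φ at each world:
  0 (successors {0, 4}): φ is false.
  1 (successors {0, 1, 2, 3, 4}): φ is true.
  2 (successors {0, 2, 3, 4}): φ is true.
  3 (successors {3}): φ is true.
  4 (successors {0, 4}): φ is true.
For instance, at 1:
  At 1: s -> Box q is true, Box q is false, so (s -> Box q) or Box q is true.
    At 1: s is false, Box q is false, so s -> Box q is true.
      At 1: Box q requires q at every successor {0, 1, 2, 3, 4}.
        q fails at 0, so Box q is false at 1.
    At 1: Box q requires q at every successor {0, 1, 2, 3, 4}.
      q fails at 0, so Box q is false at 1.
Satisfying worlds: {1, 2, 3, 4}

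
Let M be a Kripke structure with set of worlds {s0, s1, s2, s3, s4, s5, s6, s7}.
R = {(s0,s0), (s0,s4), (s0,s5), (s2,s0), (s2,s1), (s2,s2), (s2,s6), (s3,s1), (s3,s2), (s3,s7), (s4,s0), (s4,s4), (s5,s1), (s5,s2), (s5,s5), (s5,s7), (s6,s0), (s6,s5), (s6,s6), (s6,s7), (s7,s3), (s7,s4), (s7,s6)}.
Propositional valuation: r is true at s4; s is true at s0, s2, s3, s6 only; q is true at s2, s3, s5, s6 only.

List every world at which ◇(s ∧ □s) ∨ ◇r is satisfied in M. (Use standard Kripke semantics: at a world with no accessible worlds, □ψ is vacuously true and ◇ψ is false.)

Let φ = ◇(s ∧ □s) ∨ ◇r. Evaluate φ at each world:
  s0 (successors {s0, s4, s5}): φ is true.
  s1 (successors ∅): φ is false.
  s2 (successors {s0, s1, s2, s6}): φ is false.
  s3 (successors {s1, s2, s7}): φ is false.
  s4 (successors {s0, s4}): φ is true.
  s5 (successors {s1, s2, s5, s7}): φ is false.
  s6 (successors {s0, s5, s6, s7}): φ is false.
  s7 (successors {s3, s4, s6}): φ is true.
For instance, at s6:
  At s6: ◇(s ∧ □s) is false, ◇r is false, so ◇(s ∧ □s) ∨ ◇r is false.
    At s6: ◇(s ∧ □s) requires s ∧ □s at some successor in {s0, s5, s6, s7}.
      At s0: s ∧ □s is false.
      At s5: s ∧ □s is false.
      At s6: s ∧ □s is false.
      At s7: s ∧ □s is false.
    So ◇(s ∧ □s) is false at s6.
    At s6: ◇r requires r at some successor in {s0, s5, s6, s7}.
      At s0: r is false.
      At s5: r is false.
      At s6: r is false.
      At s7: r is false.
    So ◇r is false at s6.
Satisfying worlds: {s0, s4, s7}

s0, s4, s7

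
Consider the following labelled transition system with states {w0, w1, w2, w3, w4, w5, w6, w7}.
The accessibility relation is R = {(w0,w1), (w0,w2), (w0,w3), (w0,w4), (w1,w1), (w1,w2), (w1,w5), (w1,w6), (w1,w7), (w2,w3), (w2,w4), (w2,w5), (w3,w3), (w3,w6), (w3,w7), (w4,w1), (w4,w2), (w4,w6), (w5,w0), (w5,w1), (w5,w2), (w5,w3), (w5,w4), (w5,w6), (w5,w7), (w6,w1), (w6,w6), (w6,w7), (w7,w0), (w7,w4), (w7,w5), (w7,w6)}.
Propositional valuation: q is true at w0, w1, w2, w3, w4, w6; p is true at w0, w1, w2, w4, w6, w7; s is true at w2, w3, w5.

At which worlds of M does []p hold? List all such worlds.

Let φ = []p. Evaluate φ at each world:
  w0 (successors {w1, w2, w3, w4}): φ is false.
  w1 (successors {w1, w2, w5, w6, w7}): φ is false.
  w2 (successors {w3, w4, w5}): φ is false.
  w3 (successors {w3, w6, w7}): φ is false.
  w4 (successors {w1, w2, w6}): φ is true.
  w5 (successors {w0, w1, w2, w3, w4, w6, w7}): φ is false.
  w6 (successors {w1, w6, w7}): φ is true.
  w7 (successors {w0, w4, w5, w6}): φ is false.
For instance, at w4:
  At w4: []p requires p at every successor {w1, w2, w6}.
    At w1: p is true.
    At w2: p is true.
    At w6: p is true.
  So []p is true at w4.
Satisfying worlds: {w4, w6}

w4, w6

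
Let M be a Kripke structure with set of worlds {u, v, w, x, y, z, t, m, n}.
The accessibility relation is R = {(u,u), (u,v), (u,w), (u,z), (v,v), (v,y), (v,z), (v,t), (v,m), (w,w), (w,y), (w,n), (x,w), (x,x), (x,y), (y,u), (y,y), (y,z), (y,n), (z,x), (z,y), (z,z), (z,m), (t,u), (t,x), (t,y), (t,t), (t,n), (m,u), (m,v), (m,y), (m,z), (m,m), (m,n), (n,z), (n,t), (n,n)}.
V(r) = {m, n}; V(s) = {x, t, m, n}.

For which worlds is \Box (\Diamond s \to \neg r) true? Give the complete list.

Let φ = \Box (\Diamond s \to \neg r). Evaluate φ at each world:
  u (successors {u, v, w, z}): φ is true.
  v (successors {v, y, z, t, m}): φ is false.
  w (successors {w, y, n}): φ is false.
  x (successors {w, x, y}): φ is true.
  y (successors {u, y, z, n}): φ is false.
  z (successors {x, y, z, m}): φ is false.
  t (successors {u, x, y, t, n}): φ is false.
  m (successors {u, v, y, z, m, n}): φ is false.
  n (successors {z, t, n}): φ is false.
For instance, at u:
  At u: \Box (\Diamond s \to \neg r) requires \Diamond s \to \neg r at every successor {u, v, w, z}.
    At u: \Diamond s \to \neg r is true.
    At v: \Diamond s \to \neg r is true.
    At w: \Diamond s \to \neg r is true.
    At z: \Diamond s \to \neg r is true.
  So \Box (\Diamond s \to \neg r) is true at u.
Satisfying worlds: {u, x}

u, x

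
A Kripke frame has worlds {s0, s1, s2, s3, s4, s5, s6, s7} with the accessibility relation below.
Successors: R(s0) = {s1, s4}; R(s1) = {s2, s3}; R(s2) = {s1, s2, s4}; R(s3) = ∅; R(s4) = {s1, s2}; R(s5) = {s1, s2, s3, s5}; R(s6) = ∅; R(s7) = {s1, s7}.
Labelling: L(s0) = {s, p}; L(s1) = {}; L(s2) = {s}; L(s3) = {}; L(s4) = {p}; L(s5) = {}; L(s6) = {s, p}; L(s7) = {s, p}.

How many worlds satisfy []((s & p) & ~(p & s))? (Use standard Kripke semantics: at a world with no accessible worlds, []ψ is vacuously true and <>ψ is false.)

2

Let φ = []((s & p) & ~(p & s)). Evaluate φ at each world:
  s0 (successors {s1, s4}): φ is false.
  s1 (successors {s2, s3}): φ is false.
  s2 (successors {s1, s2, s4}): φ is false.
  s3 (successors ∅): φ is true.
  s4 (successors {s1, s2}): φ is false.
  s5 (successors {s1, s2, s3, s5}): φ is false.
  s6 (successors ∅): φ is true.
  s7 (successors {s1, s7}): φ is false.
For instance, at s2:
  At s2: []((s & p) & ~(p & s)) requires (s & p) & ~(p & s) at every successor {s1, s2, s4}.
    (s & p) & ~(p & s) fails at s1, so []((s & p) & ~(p & s)) is false at s2.
Satisfying worlds: {s3, s6}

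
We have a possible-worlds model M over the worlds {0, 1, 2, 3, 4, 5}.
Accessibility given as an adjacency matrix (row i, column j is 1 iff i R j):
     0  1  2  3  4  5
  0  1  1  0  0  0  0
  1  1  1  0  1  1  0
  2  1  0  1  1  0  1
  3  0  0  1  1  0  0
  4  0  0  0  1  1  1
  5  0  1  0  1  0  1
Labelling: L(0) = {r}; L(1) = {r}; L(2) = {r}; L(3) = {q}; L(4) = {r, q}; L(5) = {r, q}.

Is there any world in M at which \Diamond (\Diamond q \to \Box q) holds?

Recall that \Box ψ holds at a world iff ψ holds at every accessible world, and \Diamond ψ holds iff ψ holds at some accessible world.
Let φ = \Diamond (\Diamond q \to \Box q). Evaluate φ at each world:
  0 (successors {0, 1}): φ is true.
  1 (successors {0, 1, 3, 4}): φ is true.
  2 (successors {0, 2, 3, 5}): φ is true.
  3 (successors {2, 3}): φ is false.
  4 (successors {3, 4, 5}): φ is true.
  5 (successors {1, 3, 5}): φ is false.
Detail at 0 (witness):
  At 0: \Diamond (\Diamond q \to \Box q) requires \Diamond q \to \Box q at some successor in {0, 1}.
    \Diamond q \to \Box q holds at 0, so \Diamond (\Diamond q \to \Box q) is true at 0.
      At 0: \Diamond q is false, \Box q is false, so \Diamond q \to \Box q is true.

Yes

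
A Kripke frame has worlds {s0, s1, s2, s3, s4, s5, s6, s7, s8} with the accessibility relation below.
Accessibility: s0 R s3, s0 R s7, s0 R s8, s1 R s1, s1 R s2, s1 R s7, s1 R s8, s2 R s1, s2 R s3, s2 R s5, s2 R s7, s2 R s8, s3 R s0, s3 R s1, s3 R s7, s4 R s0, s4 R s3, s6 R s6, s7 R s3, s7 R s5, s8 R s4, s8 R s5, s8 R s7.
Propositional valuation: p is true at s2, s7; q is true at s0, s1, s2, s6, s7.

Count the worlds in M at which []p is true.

Let φ = []p. Evaluate φ at each world:
  s0 (successors {s3, s7, s8}): φ is false.
  s1 (successors {s1, s2, s7, s8}): φ is false.
  s2 (successors {s1, s3, s5, s7, s8}): φ is false.
  s3 (successors {s0, s1, s7}): φ is false.
  s4 (successors {s0, s3}): φ is false.
  s5 (successors ∅): φ is true.
  s6 (successors {s6}): φ is false.
  s7 (successors {s3, s5}): φ is false.
  s8 (successors {s4, s5, s7}): φ is false.
For instance, at s7:
  At s7: []p requires p at every successor {s3, s5}.
    p fails at s3, so []p is false at s7.
Satisfying worlds: {s5}

1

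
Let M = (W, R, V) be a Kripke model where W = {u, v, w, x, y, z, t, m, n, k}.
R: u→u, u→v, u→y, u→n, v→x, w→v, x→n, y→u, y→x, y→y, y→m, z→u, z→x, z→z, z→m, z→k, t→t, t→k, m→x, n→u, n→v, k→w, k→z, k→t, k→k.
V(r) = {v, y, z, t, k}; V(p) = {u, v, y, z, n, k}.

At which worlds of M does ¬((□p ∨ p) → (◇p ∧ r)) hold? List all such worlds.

Let φ = ¬((□p ∨ p) → (◇p ∧ r)). Evaluate φ at each world:
  u (successors {u, v, y, n}): φ is true.
  v (successors {x}): φ is true.
  w (successors {v}): φ is true.
  x (successors {n}): φ is true.
  y (successors {u, x, y, m}): φ is false.
  z (successors {u, x, z, m, k}): φ is false.
  t (successors {t, k}): φ is false.
  m (successors {x}): φ is false.
  n (successors {u, v}): φ is true.
  k (successors {w, z, t, k}): φ is false.
For instance, at x:
  At x: (□p ∨ p) → (◇p ∧ r) is false, so ¬((□p ∨ p) → (◇p ∧ r)) is true.
    At x: □p ∨ p is true, ◇p ∧ r is false, so (□p ∨ p) → (◇p ∧ r) is false.
      At x: □p is true, p is false, so □p ∨ p is true.
      At x: ◇p is true, r is false, so ◇p ∧ r is false.
Satisfying worlds: {u, v, w, x, n}

u, v, w, x, n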